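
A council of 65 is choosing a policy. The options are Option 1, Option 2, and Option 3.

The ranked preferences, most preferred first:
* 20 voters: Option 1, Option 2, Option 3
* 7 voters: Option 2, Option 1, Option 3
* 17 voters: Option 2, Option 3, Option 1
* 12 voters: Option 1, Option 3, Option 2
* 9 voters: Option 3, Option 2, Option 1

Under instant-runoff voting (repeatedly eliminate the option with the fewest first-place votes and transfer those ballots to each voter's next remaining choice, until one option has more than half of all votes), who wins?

Option 2

Round 1: Option 1 32, Option 2 24, Option 3 9. Option 3 eliminated.
Round 2: Option 1 32, Option 2 33. Option 2 has a majority (≥33).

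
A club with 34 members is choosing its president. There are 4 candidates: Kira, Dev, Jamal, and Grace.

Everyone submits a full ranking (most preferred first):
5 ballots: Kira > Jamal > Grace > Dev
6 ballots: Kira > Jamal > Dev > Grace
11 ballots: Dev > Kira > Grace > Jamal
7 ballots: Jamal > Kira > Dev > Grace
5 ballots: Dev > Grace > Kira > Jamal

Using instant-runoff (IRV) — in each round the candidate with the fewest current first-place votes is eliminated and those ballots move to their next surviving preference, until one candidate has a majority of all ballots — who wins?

Kira

Round 1: Kira 11, Dev 16, Jamal 7, Grace 0. Grace eliminated.
Round 2: Kira 11, Dev 16, Jamal 7. Jamal eliminated.
Round 3: Kira 18, Dev 16. Kira has a majority (≥18).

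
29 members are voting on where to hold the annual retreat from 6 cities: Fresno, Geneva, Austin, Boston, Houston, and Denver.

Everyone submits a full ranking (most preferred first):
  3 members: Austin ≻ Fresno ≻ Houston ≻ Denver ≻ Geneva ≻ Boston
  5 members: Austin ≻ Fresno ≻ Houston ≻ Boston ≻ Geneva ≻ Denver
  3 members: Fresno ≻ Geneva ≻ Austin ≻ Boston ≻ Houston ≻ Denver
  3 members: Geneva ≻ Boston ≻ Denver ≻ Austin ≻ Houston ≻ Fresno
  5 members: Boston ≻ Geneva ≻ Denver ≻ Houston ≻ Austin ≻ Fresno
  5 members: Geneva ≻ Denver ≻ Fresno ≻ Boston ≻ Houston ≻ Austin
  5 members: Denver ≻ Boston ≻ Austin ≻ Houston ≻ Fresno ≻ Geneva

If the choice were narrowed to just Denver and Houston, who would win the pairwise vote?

Denver

Denver is ranked above Houston on 18 ballots; Houston above Denver on 11.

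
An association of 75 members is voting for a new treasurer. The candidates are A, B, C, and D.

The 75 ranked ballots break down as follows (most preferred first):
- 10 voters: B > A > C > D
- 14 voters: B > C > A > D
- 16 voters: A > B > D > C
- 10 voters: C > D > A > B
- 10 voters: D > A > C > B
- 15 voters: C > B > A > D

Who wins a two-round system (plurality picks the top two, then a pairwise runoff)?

Round 1 first-place votes: A 16, B 24, C 25, D 10. C and B advance.
Runoff: C is ranked above B on 35 ballots, B above C on 40.

B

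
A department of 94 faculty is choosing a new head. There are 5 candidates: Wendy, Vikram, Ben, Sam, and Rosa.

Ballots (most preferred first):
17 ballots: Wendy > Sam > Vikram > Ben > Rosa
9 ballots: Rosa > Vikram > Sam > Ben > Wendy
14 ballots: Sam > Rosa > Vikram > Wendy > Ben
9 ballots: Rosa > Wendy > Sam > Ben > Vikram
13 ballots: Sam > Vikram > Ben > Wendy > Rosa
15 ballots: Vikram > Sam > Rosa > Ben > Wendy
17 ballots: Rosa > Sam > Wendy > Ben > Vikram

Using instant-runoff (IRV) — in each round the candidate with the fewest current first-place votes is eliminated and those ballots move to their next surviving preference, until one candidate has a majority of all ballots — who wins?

Sam

Round 1: Wendy 17, Vikram 15, Ben 0, Sam 27, Rosa 35. Ben eliminated.
Round 2: Wendy 17, Vikram 15, Sam 27, Rosa 35. Vikram eliminated.
Round 3: Wendy 17, Sam 42, Rosa 35. Wendy eliminated.
Round 4: Sam 59, Rosa 35. Sam has a majority (≥48).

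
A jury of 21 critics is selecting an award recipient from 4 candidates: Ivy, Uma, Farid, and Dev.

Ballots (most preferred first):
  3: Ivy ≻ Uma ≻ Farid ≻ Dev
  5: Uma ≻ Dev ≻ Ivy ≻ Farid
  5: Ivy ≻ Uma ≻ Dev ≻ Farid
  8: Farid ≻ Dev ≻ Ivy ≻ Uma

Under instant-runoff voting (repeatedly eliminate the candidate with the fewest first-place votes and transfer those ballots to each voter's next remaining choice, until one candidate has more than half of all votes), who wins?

Round 1: Ivy 8, Uma 5, Farid 8, Dev 0. Dev eliminated.
Round 2: Ivy 8, Uma 5, Farid 8. Uma eliminated.
Round 3: Ivy 13, Farid 8. Ivy has a majority (≥11).

Ivy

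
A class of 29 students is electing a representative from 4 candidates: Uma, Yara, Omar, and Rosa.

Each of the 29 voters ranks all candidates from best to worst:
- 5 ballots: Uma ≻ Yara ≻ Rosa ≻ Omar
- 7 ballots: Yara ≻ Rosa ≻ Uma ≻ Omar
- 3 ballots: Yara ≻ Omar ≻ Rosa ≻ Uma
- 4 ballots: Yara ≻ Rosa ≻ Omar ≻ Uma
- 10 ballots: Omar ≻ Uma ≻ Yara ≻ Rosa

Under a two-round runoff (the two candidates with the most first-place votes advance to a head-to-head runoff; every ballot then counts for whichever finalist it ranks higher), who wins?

Yara

Round 1 first-place votes: Uma 5, Yara 14, Omar 10, Rosa 0. Yara and Omar advance.
Runoff: Yara is ranked above Omar on 19 ballots, Omar above Yara on 10.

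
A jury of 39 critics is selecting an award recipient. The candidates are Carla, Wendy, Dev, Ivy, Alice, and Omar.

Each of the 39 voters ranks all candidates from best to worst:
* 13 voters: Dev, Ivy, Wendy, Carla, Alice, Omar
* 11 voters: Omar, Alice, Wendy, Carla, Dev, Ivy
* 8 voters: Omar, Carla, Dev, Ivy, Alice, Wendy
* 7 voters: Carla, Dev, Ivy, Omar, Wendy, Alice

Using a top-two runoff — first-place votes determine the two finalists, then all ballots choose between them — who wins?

Round 1 first-place votes: Carla 7, Wendy 0, Dev 13, Ivy 0, Alice 0, Omar 19. Omar and Dev advance.
Runoff: Omar is ranked above Dev on 19 ballots, Dev above Omar on 20.

Dev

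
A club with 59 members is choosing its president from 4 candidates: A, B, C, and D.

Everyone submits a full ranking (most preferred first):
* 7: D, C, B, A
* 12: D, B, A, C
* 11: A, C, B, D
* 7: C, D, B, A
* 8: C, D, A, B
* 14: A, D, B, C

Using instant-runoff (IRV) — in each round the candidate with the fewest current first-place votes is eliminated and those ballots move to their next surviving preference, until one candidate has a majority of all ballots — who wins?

D

Round 1: A 25, B 0, C 15, D 19. B eliminated.
Round 2: A 25, C 15, D 19. C eliminated.
Round 3: A 25, D 34. D has a majority (≥30).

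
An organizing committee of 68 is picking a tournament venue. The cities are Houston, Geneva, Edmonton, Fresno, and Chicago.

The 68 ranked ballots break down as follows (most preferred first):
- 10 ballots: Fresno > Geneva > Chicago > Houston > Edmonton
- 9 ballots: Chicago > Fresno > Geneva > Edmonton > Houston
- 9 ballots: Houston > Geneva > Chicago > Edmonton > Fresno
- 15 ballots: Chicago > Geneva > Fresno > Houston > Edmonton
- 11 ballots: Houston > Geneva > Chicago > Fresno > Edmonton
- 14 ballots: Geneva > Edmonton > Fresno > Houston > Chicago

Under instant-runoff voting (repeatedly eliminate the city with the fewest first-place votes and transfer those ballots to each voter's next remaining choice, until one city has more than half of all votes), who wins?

Round 1: Houston 20, Geneva 14, Edmonton 0, Fresno 10, Chicago 24. Edmonton eliminated.
Round 2: Houston 20, Geneva 14, Fresno 10, Chicago 24. Fresno eliminated.
Round 3: Houston 20, Geneva 24, Chicago 24. Houston eliminated.
Round 4: Geneva 44, Chicago 24. Geneva has a majority (≥35).

Geneva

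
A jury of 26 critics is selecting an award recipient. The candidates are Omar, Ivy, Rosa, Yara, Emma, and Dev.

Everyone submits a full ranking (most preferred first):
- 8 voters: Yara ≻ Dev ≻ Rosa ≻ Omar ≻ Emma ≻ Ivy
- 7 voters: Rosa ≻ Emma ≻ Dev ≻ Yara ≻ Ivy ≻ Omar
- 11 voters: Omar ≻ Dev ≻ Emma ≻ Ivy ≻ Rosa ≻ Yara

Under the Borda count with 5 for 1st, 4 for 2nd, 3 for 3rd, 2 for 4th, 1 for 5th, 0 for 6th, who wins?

Dev

Omar: 8×2 + 7×0 + 11×5 = 71
Ivy: 8×0 + 7×1 + 11×2 = 29
Rosa: 8×3 + 7×5 + 11×1 = 70
Yara: 8×5 + 7×2 + 11×0 = 54
Emma: 8×1 + 7×4 + 11×3 = 69
Dev: 8×4 + 7×3 + 11×4 = 97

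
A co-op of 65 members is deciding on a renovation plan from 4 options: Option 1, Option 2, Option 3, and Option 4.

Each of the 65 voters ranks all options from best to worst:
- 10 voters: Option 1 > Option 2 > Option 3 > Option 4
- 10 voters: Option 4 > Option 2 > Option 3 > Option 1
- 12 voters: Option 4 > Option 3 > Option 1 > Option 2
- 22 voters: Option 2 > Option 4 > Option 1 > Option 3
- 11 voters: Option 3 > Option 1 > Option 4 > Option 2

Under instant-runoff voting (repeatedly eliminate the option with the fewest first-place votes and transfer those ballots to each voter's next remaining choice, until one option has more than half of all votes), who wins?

Option 4

Round 1: Option 1 10, Option 2 22, Option 3 11, Option 4 22. Option 1 eliminated.
Round 2: Option 2 32, Option 3 11, Option 4 22. Option 3 eliminated.
Round 3: Option 2 32, Option 4 33. Option 4 has a majority (≥33).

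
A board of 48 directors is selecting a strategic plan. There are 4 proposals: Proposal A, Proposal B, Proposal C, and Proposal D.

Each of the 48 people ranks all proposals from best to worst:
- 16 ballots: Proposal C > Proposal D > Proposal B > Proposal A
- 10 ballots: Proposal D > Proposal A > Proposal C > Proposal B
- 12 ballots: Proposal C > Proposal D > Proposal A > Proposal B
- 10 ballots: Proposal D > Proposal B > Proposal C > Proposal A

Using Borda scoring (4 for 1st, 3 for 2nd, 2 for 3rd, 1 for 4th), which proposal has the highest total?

Proposal D

Proposal A: 16×1 + 10×3 + 12×2 + 10×1 = 80
Proposal B: 16×2 + 10×1 + 12×1 + 10×3 = 84
Proposal C: 16×4 + 10×2 + 12×4 + 10×2 = 152
Proposal D: 16×3 + 10×4 + 12×3 + 10×4 = 164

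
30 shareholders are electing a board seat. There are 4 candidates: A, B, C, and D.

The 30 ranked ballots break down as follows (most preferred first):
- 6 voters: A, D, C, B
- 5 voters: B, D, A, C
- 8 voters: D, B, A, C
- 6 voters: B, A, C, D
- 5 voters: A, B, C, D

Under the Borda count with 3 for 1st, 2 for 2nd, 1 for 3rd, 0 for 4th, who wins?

B

A: 6×3 + 5×1 + 8×1 + 6×2 + 5×3 = 58
B: 6×0 + 5×3 + 8×2 + 6×3 + 5×2 = 59
C: 6×1 + 5×0 + 8×0 + 6×1 + 5×1 = 17
D: 6×2 + 5×2 + 8×3 + 6×0 + 5×0 = 46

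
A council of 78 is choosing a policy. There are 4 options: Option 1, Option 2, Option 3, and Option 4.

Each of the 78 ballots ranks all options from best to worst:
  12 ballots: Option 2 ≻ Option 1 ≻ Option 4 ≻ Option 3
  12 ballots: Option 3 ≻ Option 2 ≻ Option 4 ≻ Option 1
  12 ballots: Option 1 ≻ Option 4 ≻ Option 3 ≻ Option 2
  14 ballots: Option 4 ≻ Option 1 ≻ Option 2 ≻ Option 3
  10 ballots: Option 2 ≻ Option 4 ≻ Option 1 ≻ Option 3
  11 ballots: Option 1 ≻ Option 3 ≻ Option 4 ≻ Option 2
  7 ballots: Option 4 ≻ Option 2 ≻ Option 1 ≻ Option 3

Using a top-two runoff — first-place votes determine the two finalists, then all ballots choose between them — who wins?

Round 1 first-place votes: Option 1 23, Option 2 22, Option 3 12, Option 4 21. Option 1 and Option 2 advance.
Runoff: Option 1 is ranked above Option 2 on 37 ballots, Option 2 above Option 1 on 41.

Option 2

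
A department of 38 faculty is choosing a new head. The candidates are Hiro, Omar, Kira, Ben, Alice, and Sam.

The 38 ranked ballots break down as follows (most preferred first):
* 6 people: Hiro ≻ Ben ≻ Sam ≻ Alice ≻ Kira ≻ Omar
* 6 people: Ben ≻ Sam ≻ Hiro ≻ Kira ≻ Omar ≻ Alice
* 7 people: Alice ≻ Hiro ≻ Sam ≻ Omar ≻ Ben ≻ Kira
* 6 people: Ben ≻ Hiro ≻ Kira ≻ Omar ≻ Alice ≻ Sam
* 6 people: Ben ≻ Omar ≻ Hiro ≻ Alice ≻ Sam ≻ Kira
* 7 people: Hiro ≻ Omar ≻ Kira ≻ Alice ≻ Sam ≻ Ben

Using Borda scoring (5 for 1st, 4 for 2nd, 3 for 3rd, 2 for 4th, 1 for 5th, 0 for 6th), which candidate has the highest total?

Hiro

Hiro: 6×5 + 6×3 + 7×4 + 6×4 + 6×3 + 7×5 = 153
Omar: 6×0 + 6×1 + 7×2 + 6×2 + 6×4 + 7×4 = 84
Kira: 6×1 + 6×2 + 7×0 + 6×3 + 6×0 + 7×3 = 57
Ben: 6×4 + 6×5 + 7×1 + 6×5 + 6×5 + 7×0 = 121
Alice: 6×2 + 6×0 + 7×5 + 6×1 + 6×2 + 7×2 = 79
Sam: 6×3 + 6×4 + 7×3 + 6×0 + 6×1 + 7×1 = 76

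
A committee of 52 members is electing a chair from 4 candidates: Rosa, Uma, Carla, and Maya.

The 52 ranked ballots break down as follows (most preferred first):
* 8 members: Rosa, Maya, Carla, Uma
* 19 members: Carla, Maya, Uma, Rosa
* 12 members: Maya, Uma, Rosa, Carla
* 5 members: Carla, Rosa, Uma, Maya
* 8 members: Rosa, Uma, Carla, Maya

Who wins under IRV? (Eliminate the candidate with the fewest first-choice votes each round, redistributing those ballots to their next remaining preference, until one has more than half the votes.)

Rosa

Round 1: Rosa 16, Uma 0, Carla 24, Maya 12. Uma eliminated.
Round 2: Rosa 16, Carla 24, Maya 12. Maya eliminated.
Round 3: Rosa 28, Carla 24. Rosa has a majority (≥27).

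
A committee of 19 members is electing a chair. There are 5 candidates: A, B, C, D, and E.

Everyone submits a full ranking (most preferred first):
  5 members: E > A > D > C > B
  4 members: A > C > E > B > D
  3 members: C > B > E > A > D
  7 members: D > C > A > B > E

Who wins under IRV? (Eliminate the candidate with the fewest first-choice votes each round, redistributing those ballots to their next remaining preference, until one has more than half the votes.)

E

Round 1: A 4, B 0, C 3, D 7, E 5. B eliminated.
Round 2: A 4, C 3, D 7, E 5. C eliminated.
Round 3: A 4, D 7, E 8. A eliminated.
Round 4: D 7, E 12. E has a majority (≥10).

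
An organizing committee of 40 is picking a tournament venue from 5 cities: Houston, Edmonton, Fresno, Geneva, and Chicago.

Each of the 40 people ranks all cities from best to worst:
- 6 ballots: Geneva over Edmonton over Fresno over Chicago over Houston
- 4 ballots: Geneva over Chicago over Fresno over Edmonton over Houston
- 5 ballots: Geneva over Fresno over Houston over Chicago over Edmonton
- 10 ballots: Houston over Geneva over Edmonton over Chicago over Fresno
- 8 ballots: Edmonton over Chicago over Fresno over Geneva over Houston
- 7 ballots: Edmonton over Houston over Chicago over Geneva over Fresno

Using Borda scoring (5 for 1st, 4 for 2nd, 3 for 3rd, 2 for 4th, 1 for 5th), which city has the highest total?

Geneva

Houston: 6×1 + 4×1 + 5×3 + 10×5 + 8×1 + 7×4 = 111
Edmonton: 6×4 + 4×2 + 5×1 + 10×3 + 8×5 + 7×5 = 142
Fresno: 6×3 + 4×3 + 5×4 + 10×1 + 8×3 + 7×1 = 91
Geneva: 6×5 + 4×5 + 5×5 + 10×4 + 8×2 + 7×2 = 145
Chicago: 6×2 + 4×4 + 5×2 + 10×2 + 8×4 + 7×3 = 111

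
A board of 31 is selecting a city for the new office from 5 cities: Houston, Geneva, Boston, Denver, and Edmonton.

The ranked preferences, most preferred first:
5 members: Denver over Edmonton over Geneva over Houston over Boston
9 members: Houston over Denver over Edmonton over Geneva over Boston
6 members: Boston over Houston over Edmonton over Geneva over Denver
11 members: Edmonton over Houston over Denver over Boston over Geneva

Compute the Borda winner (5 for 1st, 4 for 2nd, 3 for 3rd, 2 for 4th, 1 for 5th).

Houston

Houston: 5×2 + 9×5 + 6×4 + 11×4 = 123
Geneva: 5×3 + 9×2 + 6×2 + 11×1 = 56
Boston: 5×1 + 9×1 + 6×5 + 11×2 = 66
Denver: 5×5 + 9×4 + 6×1 + 11×3 = 100
Edmonton: 5×4 + 9×3 + 6×3 + 11×5 = 120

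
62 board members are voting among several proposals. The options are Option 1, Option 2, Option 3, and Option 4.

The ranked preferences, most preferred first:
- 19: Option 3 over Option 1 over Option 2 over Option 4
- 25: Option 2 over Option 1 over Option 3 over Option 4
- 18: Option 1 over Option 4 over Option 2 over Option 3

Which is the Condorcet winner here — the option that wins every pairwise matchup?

Option 1

Option 1 vs Option 2: 37–25
Option 1 vs Option 3: 43–19
Option 1 vs Option 4: 62–0
Option 1 beats every other option.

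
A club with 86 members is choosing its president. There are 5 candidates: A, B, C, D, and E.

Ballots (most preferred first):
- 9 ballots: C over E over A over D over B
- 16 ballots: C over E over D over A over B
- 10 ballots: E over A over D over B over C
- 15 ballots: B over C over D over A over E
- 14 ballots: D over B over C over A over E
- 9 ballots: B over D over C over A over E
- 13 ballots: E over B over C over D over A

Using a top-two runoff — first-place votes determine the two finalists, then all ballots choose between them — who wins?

B

Round 1 first-place votes: A 0, B 24, C 25, D 14, E 23. C and B advance.
Runoff: C is ranked above B on 25 ballots, B above C on 61.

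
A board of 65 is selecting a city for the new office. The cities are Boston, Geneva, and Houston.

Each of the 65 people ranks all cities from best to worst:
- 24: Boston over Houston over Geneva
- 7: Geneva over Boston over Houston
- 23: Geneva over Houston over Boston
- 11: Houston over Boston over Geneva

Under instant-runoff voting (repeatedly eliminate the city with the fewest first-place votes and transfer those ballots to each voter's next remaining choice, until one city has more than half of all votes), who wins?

Round 1: Boston 24, Geneva 30, Houston 11. Houston eliminated.
Round 2: Boston 35, Geneva 30. Boston has a majority (≥33).

Boston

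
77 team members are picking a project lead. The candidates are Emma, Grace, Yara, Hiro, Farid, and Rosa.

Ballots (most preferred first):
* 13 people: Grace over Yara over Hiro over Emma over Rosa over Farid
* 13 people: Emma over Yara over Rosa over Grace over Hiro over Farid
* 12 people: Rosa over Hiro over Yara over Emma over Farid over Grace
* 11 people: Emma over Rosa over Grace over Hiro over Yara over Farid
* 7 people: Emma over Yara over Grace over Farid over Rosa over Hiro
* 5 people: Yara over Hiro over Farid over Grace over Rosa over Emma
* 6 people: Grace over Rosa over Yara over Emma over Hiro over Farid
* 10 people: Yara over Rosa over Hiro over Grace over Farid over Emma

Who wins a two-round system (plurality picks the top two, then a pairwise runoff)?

Round 1 first-place votes: Emma 31, Grace 19, Yara 15, Hiro 0, Farid 0, Rosa 12. Emma and Grace advance.
Runoff: Emma is ranked above Grace on 43 ballots, Grace above Emma on 34.

Emma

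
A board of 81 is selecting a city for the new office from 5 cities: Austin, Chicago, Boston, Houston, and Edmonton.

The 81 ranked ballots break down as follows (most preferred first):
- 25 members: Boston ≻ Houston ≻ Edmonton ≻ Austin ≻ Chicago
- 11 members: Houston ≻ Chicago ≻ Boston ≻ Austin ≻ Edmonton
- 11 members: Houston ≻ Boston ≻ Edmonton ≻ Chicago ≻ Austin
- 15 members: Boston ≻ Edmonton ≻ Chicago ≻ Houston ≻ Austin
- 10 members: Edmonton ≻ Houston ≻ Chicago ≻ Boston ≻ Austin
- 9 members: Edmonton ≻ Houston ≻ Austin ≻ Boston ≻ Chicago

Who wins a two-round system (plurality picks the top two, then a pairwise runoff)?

Houston

Round 1 first-place votes: Austin 0, Chicago 0, Boston 40, Houston 22, Edmonton 19. Boston and Houston advance.
Runoff: Boston is ranked above Houston on 40 ballots, Houston above Boston on 41.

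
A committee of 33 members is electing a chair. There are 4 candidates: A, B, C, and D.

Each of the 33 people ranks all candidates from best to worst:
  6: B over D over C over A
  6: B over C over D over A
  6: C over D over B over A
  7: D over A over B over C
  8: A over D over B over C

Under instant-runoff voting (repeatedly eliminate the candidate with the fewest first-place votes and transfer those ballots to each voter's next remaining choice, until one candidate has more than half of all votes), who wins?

Round 1: A 8, B 12, C 6, D 7. C eliminated.
Round 2: A 8, B 12, D 13. A eliminated.
Round 3: B 12, D 21. D has a majority (≥17).

D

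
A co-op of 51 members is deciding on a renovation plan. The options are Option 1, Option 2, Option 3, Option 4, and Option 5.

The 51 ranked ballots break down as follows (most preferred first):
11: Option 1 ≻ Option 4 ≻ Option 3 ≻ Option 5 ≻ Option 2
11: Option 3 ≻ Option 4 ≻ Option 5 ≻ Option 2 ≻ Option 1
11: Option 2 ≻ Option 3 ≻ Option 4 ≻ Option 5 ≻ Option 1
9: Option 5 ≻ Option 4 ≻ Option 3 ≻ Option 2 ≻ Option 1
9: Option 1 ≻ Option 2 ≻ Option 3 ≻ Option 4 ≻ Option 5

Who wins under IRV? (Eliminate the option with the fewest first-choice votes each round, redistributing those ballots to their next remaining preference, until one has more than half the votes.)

Option 3

Round 1: Option 1 20, Option 2 11, Option 3 11, Option 4 0, Option 5 9. Option 4 eliminated.
Round 2: Option 1 20, Option 2 11, Option 3 11, Option 5 9. Option 5 eliminated.
Round 3: Option 1 20, Option 2 11, Option 3 20. Option 2 eliminated.
Round 4: Option 1 20, Option 3 31. Option 3 has a majority (≥26).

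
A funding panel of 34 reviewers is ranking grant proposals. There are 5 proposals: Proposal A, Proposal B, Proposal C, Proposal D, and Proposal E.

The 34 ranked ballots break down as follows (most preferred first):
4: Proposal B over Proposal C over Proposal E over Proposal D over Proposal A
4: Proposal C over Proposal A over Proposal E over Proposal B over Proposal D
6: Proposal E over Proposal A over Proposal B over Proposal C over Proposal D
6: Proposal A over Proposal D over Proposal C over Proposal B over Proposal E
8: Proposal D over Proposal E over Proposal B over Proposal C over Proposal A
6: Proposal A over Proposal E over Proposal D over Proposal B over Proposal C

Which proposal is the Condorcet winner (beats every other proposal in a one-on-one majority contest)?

Proposal E vs Proposal A: 18–16
Proposal E vs Proposal B: 24–10
Proposal E vs Proposal C: 20–14
Proposal E vs Proposal D: 20–14
Proposal E beats every other proposal.

Proposal E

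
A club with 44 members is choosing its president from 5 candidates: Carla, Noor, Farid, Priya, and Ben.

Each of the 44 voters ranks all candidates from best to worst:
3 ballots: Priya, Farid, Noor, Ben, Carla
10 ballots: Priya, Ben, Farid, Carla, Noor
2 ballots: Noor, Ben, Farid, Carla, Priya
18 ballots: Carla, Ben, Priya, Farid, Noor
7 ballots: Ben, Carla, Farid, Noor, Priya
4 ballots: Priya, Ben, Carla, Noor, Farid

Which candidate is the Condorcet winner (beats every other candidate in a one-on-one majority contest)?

Ben

Ben vs Carla: 26–18
Ben vs Noor: 39–5
Ben vs Farid: 41–3
Ben vs Priya: 27–17
Ben beats every other candidate.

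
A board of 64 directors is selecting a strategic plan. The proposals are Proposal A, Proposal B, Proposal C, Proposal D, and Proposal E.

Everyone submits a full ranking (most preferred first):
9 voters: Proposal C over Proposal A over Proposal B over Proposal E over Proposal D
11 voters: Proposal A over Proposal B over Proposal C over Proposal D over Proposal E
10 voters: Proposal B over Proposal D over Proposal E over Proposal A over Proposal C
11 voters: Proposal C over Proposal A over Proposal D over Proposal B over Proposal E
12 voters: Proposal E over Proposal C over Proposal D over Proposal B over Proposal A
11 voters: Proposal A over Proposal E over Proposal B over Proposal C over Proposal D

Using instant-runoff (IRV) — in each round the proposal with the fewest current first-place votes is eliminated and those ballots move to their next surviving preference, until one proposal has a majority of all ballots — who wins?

Proposal A

Round 1: Proposal A 22, Proposal B 10, Proposal C 20, Proposal D 0, Proposal E 12. Proposal D eliminated.
Round 2: Proposal A 22, Proposal B 10, Proposal C 20, Proposal E 12. Proposal B eliminated.
Round 3: Proposal A 22, Proposal C 20, Proposal E 22. Proposal C eliminated.
Round 4: Proposal A 42, Proposal E 22. Proposal A has a majority (≥33).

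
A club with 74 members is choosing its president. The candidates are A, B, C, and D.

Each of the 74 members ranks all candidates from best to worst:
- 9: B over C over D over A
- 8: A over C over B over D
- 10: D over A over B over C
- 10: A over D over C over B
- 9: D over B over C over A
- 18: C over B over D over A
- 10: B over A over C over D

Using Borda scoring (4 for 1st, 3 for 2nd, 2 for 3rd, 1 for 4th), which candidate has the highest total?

B

A: 9×1 + 8×4 + 10×3 + 10×4 + 9×1 + 18×1 + 10×3 = 168
B: 9×4 + 8×2 + 10×2 + 10×1 + 9×3 + 18×3 + 10×4 = 203
C: 9×3 + 8×3 + 10×1 + 10×2 + 9×2 + 18×4 + 10×2 = 191
D: 9×2 + 8×1 + 10×4 + 10×3 + 9×4 + 18×2 + 10×1 = 178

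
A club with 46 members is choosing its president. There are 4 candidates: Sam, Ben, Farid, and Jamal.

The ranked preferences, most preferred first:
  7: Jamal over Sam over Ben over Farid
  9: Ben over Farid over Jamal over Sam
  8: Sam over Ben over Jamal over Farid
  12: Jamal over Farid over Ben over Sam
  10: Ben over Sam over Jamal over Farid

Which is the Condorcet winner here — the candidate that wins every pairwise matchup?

Ben

Ben vs Sam: 31–15
Ben vs Farid: 34–12
Ben vs Jamal: 27–19
Ben beats every other candidate.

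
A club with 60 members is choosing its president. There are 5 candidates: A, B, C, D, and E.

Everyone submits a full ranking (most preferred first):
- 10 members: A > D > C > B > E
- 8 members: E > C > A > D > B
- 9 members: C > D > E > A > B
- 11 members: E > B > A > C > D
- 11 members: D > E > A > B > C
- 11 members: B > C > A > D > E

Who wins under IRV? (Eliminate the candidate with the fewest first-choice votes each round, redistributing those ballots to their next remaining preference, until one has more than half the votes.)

Round 1: A 10, B 11, C 9, D 11, E 19. C eliminated.
Round 2: A 10, B 11, D 20, E 19. A eliminated.
Round 3: B 11, D 30, E 19. B eliminated.
Round 4: D 41, E 19. D has a majority (≥31).

D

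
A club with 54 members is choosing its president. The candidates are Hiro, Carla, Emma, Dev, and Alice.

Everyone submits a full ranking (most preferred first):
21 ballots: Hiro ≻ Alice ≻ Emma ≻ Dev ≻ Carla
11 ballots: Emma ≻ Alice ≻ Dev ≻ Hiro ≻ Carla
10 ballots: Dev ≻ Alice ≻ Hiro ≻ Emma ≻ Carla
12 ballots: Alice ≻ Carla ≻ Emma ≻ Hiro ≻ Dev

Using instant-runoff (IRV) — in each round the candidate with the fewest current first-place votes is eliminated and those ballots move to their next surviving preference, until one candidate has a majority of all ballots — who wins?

Round 1: Hiro 21, Carla 0, Emma 11, Dev 10, Alice 12. Carla eliminated.
Round 2: Hiro 21, Emma 11, Dev 10, Alice 12. Dev eliminated.
Round 3: Hiro 21, Emma 11, Alice 22. Emma eliminated.
Round 4: Hiro 21, Alice 33. Alice has a majority (≥28).

Alice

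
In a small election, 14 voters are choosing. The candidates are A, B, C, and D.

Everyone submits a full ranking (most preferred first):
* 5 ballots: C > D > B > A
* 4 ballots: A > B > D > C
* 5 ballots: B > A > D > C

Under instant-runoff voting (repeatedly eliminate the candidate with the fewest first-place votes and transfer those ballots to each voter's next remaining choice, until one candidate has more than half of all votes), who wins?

B

Round 1: A 4, B 5, C 5, D 0. D eliminated.
Round 2: A 4, B 5, C 5. A eliminated.
Round 3: B 9, C 5. B has a majority (≥8).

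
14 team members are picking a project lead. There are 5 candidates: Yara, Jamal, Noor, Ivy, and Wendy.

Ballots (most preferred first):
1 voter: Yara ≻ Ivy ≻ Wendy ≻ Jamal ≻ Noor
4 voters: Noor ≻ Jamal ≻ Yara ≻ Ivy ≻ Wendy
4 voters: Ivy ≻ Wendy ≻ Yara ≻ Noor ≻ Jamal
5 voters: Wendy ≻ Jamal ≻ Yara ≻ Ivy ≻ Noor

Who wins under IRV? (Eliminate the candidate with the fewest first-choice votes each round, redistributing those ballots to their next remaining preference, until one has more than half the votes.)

Round 1: Yara 1, Jamal 0, Noor 4, Ivy 4, Wendy 5. Jamal eliminated.
Round 2: Yara 1, Noor 4, Ivy 4, Wendy 5. Yara eliminated.
Round 3: Noor 4, Ivy 5, Wendy 5. Noor eliminated.
Round 4: Ivy 9, Wendy 5. Ivy has a majority (≥8).

Ivy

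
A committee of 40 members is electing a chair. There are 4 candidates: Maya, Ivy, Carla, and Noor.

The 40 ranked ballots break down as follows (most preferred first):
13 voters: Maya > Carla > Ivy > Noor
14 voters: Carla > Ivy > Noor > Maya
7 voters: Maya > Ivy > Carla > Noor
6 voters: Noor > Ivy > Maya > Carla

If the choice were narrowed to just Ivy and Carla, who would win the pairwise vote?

Carla

Ivy is ranked above Carla on 13 ballots; Carla above Ivy on 27.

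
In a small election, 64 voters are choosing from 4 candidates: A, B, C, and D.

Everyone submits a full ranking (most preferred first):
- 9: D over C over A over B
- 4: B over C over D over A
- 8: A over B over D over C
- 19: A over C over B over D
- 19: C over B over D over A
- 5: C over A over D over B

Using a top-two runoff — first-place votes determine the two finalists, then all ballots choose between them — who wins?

C

Round 1 first-place votes: A 27, B 4, C 24, D 9. A and C advance.
Runoff: A is ranked above C on 27 ballots, C above A on 37.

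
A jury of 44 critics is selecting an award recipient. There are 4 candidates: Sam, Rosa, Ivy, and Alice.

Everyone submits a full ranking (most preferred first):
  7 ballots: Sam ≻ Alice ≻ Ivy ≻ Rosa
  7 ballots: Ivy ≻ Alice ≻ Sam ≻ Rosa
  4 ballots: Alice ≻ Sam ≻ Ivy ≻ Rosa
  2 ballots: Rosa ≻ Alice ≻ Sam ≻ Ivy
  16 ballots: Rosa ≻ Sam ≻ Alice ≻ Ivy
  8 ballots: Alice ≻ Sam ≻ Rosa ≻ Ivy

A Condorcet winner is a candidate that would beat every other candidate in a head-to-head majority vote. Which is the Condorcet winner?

Sam vs Rosa: 26–18
Sam vs Ivy: 37–7
Sam vs Alice: 23–21
Sam beats every other candidate.

Sam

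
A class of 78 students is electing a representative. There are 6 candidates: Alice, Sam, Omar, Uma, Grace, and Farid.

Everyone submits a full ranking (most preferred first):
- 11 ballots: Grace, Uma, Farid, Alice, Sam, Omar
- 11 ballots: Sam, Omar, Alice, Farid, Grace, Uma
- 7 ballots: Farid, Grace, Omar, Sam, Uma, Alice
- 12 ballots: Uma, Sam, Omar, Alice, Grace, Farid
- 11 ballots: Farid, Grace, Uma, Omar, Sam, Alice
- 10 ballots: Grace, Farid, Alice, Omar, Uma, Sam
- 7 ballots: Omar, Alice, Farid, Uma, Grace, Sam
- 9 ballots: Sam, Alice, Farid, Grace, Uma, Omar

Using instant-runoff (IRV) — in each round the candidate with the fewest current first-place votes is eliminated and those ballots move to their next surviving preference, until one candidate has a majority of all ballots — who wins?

Round 1: Alice 0, Sam 20, Omar 7, Uma 12, Grace 21, Farid 18. Alice eliminated.
Round 2: Sam 20, Omar 7, Uma 12, Grace 21, Farid 18. Omar eliminated.
Round 3: Sam 20, Uma 12, Grace 21, Farid 25. Uma eliminated.
Round 4: Sam 32, Grace 21, Farid 25. Grace eliminated.
Round 5: Sam 32, Farid 46. Farid has a majority (≥40).

Farid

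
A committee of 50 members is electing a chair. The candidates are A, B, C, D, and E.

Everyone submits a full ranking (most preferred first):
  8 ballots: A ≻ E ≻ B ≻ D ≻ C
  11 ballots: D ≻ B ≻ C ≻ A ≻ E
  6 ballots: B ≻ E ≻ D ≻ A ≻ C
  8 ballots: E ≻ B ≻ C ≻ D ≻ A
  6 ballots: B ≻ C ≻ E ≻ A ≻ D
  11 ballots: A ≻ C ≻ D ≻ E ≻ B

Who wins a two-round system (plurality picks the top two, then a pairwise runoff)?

Round 1 first-place votes: A 19, B 12, C 0, D 11, E 8. A and B advance.
Runoff: A is ranked above B on 19 ballots, B above A on 31.

B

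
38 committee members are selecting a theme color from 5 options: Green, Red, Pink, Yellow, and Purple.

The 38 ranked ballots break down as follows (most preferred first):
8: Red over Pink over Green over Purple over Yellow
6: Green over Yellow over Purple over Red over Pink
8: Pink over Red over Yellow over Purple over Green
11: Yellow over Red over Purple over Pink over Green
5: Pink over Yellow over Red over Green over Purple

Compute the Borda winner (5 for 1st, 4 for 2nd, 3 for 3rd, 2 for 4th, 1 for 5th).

Green: 8×3 + 6×5 + 8×1 + 11×1 + 5×2 = 83
Red: 8×5 + 6×2 + 8×4 + 11×4 + 5×3 = 143
Pink: 8×4 + 6×1 + 8×5 + 11×2 + 5×5 = 125
Yellow: 8×1 + 6×4 + 8×3 + 11×5 + 5×4 = 131
Purple: 8×2 + 6×3 + 8×2 + 11×3 + 5×1 = 88

Red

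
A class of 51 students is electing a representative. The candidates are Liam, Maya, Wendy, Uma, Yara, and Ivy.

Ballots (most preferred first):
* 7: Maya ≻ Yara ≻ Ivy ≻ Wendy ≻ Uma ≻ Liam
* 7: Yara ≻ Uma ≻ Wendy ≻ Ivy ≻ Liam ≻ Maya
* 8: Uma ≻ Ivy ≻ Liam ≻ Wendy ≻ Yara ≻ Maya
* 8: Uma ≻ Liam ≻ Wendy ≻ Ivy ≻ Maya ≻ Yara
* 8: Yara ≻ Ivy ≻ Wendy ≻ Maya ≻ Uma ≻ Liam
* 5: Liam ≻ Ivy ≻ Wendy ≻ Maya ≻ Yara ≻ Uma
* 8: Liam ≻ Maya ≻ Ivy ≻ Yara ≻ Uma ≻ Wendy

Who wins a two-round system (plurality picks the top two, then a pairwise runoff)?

Round 1 first-place votes: Liam 13, Maya 7, Wendy 0, Uma 16, Yara 15, Ivy 0. Uma and Yara advance.
Runoff: Uma is ranked above Yara on 16 ballots, Yara above Uma on 35.

Yara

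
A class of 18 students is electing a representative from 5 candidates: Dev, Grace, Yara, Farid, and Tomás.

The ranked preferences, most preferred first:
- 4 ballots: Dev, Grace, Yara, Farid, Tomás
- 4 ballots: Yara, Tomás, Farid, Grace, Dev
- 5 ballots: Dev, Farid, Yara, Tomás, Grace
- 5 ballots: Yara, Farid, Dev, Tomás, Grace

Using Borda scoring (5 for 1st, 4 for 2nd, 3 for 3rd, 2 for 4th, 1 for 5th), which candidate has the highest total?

Dev: 4×5 + 4×1 + 5×5 + 5×3 = 64
Grace: 4×4 + 4×2 + 5×1 + 5×1 = 34
Yara: 4×3 + 4×5 + 5×3 + 5×5 = 72
Farid: 4×2 + 4×3 + 5×4 + 5×4 = 60
Tomás: 4×1 + 4×4 + 5×2 + 5×2 = 40

Yara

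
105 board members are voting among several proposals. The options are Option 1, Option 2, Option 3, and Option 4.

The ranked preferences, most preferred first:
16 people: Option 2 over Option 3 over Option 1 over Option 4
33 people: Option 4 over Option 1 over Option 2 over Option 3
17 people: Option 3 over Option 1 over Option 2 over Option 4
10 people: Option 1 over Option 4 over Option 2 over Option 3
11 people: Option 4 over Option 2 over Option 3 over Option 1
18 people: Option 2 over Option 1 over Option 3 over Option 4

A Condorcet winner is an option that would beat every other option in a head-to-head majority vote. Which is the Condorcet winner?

Option 1

Option 1 vs Option 2: 60–45
Option 1 vs Option 3: 61–44
Option 1 vs Option 4: 61–44
Option 1 beats every other option.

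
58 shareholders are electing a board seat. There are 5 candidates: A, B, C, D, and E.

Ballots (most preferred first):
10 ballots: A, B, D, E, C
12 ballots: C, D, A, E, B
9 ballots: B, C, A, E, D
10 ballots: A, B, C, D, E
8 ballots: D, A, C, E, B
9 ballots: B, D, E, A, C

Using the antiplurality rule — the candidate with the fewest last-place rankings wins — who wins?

A

Last-place votes: A 0, B 20, C 19, D 9, E 10.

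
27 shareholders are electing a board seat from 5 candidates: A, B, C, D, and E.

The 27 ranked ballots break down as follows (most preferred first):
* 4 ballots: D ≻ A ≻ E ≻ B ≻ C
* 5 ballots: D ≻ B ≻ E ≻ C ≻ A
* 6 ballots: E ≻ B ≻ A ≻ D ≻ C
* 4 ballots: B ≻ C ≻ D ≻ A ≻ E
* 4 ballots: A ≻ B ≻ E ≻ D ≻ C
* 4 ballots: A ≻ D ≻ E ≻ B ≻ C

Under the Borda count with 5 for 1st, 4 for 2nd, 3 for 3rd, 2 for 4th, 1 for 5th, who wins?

A: 4×4 + 5×1 + 6×3 + 4×2 + 4×5 + 4×5 = 87
B: 4×2 + 5×4 + 6×4 + 4×5 + 4×4 + 4×2 = 96
C: 4×1 + 5×2 + 6×1 + 4×4 + 4×1 + 4×1 = 44
D: 4×5 + 5×5 + 6×2 + 4×3 + 4×2 + 4×4 = 93
E: 4×3 + 5×3 + 6×5 + 4×1 + 4×3 + 4×3 = 85

B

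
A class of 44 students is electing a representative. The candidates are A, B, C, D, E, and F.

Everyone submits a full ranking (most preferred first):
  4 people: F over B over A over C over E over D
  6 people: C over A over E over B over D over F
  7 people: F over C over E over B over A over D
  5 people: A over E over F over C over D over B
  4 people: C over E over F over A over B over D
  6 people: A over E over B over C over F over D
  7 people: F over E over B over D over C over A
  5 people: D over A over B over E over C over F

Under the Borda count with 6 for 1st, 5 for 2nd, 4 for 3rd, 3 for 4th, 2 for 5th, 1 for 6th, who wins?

E

A: 4×4 + 6×5 + 7×2 + 5×6 + 4×3 + 6×6 + 7×1 + 5×5 = 170
B: 4×5 + 6×3 + 7×3 + 5×1 + 4×2 + 6×4 + 7×4 + 5×4 = 144
C: 4×3 + 6×6 + 7×5 + 5×3 + 4×6 + 6×3 + 7×2 + 5×2 = 164
D: 4×1 + 6×2 + 7×1 + 5×2 + 4×1 + 6×1 + 7×3 + 5×6 = 94
E: 4×2 + 6×4 + 7×4 + 5×5 + 4×5 + 6×5 + 7×5 + 5×3 = 185
F: 4×6 + 6×1 + 7×6 + 5×4 + 4×4 + 6×2 + 7×6 + 5×1 = 167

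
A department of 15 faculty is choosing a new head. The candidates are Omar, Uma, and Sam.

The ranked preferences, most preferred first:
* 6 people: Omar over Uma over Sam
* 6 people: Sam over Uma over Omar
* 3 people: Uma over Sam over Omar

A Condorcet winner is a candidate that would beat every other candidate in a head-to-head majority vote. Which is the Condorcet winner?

Uma vs Omar: 9–6
Uma vs Sam: 9–6
Uma beats every other candidate.

Uma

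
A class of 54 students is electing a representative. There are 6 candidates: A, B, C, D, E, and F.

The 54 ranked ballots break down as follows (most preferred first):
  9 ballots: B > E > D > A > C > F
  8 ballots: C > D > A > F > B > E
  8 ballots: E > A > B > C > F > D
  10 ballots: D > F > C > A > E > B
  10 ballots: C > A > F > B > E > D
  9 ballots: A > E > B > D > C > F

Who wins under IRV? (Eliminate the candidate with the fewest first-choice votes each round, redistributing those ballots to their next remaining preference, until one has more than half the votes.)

Round 1: A 9, B 9, C 18, D 10, E 8, F 0. F eliminated.
Round 2: A 9, B 9, C 18, D 10, E 8. E eliminated.
Round 3: A 17, B 9, C 18, D 10. B eliminated.
Round 4: A 17, C 18, D 19. A eliminated.
Round 5: C 26, D 28. D has a majority (≥28).

D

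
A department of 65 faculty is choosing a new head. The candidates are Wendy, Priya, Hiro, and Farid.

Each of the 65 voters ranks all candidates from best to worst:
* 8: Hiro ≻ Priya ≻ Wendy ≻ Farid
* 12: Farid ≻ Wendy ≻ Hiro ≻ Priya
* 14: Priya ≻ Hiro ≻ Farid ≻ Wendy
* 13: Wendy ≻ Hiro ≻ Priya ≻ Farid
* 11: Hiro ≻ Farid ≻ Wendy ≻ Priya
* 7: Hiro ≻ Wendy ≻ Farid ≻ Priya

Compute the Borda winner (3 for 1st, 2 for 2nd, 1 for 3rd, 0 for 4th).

Wendy: 8×1 + 12×2 + 14×0 + 13×3 + 11×1 + 7×2 = 96
Priya: 8×2 + 12×0 + 14×3 + 13×1 + 11×0 + 7×0 = 71
Hiro: 8×3 + 12×1 + 14×2 + 13×2 + 11×3 + 7×3 = 144
Farid: 8×0 + 12×3 + 14×1 + 13×0 + 11×2 + 7×1 = 79

Hiro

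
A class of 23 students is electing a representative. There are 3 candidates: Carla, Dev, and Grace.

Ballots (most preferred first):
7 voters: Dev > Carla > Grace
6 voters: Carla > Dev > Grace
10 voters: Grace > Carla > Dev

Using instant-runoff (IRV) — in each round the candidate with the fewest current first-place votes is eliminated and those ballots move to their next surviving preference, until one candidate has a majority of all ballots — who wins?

Round 1: Carla 6, Dev 7, Grace 10. Carla eliminated.
Round 2: Dev 13, Grace 10. Dev has a majority (≥12).

Dev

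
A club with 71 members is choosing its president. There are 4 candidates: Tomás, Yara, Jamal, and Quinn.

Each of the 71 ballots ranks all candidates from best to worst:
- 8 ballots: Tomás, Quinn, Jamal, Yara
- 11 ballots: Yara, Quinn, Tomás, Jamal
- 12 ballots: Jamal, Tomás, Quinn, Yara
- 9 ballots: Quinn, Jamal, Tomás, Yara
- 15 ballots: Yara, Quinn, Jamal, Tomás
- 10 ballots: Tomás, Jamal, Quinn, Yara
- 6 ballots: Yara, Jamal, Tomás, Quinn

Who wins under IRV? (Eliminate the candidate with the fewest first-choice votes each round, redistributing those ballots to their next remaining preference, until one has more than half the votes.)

Jamal

Round 1: Tomás 18, Yara 32, Jamal 12, Quinn 9. Quinn eliminated.
Round 2: Tomás 18, Yara 32, Jamal 21. Tomás eliminated.
Round 3: Yara 32, Jamal 39. Jamal has a majority (≥36).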